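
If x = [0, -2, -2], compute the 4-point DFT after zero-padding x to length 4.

Original 3-point DFT: [-4, 2, 2]
Zero-padded 4-point DFT provides frequency interpolation.

DFT_4([x, 0, ...]) = [-4, 2+2i, 0, 2-2i]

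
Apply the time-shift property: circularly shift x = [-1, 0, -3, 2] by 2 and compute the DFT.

Time shift by 2: X_shifted[k] = ω_4^(2k) · X[k]
Shifted x = [-3, 2, -1, 0]

DFT(x[n-2]) = [-2, -2-2i, -6, -2+2i]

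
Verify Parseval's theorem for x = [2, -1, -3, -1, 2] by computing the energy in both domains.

Time domain:
Σ|x[n]|² = |2|² + |-1|² + |-3|² + |-1|² + |2|² = 19.0000

Frequency domain:
(1/5)Σ|X[k]|² = (1/5)(|-1|² + |5.5451+4.0287i|² + |-0.0451-0.1388i|² + |-0.0451+0.1388i|² + |5.5451-4.0287i|²) = (1/5)·95.0000 = 19.0000

Both sides agree, confirming Parseval's theorem.

Σ|x[n]|² = (1/N)Σ|X[k]|² = 19.0000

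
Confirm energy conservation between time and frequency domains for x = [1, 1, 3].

Time domain:
Σ|x[n]|² = |1|² + |1|² + |3|² = 11.0000

Frequency domain:
(1/3)Σ|X[k]|² = (1/3)(|5|² + |-1.0000+1.7321i|² + |-1.0000-1.7321i|²) = (1/3)·33.0000 = 11.0000

Both sides agree, confirming Parseval's theorem.

Σ|x[n]|² = (1/N)Σ|X[k]|² = 11.0000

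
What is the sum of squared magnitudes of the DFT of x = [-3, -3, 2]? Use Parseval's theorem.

Parseval: Σ|x[n]|² = (1/N)Σ|X[k]|², so Σ|X[k]|² = N·Σ|x[n]|² = 3·22.0000

Σ|X[k]|² = N·Σ|x[n]|² = 3·22.0000 = 66.0000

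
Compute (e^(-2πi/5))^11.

Since ω_5^5 = 1, powers reduce modulo 5.
11 mod 5 = 1
So ω_5^11 = ω_5^1 = e^(-2πi·1/5)

ω_5^11 = ω_5^1 = 0.3090-0.9511i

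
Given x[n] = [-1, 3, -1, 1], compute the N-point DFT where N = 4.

X[k] = Σ(n=0 to 3) x[n] · ω_4^(nk)
where ω_4 = e^(-2πi/4)

Computing each X[k]:
X[0] = 2
X[1] = -2i
X[2] = -6
X[3] = 2i

X = [2, -2i, -6, 2i]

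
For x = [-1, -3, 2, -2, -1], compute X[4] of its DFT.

X[4] = Σ(n=0 to 4) x[n] · ω_5^(4n) where ω_5 = e^(-2πi/5)
= (-1)·ω_5^0 + (-3)·ω_5^4 + (2)·ω_5^8 + (-2)·ω_5^12 + (-1)·ω_5^16

X[4] = -2.2361+0.4490i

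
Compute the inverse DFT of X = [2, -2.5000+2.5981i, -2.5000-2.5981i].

x[n] = (1/3) Σ(k=0 to 2) X[k] · e^(2πikn/3)

Computing each x[n]:
x[0] = -1
x[1] = 0
x[2] = 3

x = [-1, 0, 3]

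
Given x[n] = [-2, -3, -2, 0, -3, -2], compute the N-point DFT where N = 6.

X[k] = Σ(n=0 to 5) x[n] · ω_6^(nk)
where ω_6 = e^(-2πi/6)

Computing each X[k]:
X[0] = -12
X[1] = -2
X[2] = 3.0000+1.7321i
X[3] = -2
X[4] = 3.0000-1.7321i
X[5] = -2

X = [-12, -2, 3.0000+1.7321i, -2, 3.0000-1.7321i, -2]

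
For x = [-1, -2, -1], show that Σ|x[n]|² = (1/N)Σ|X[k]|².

Time domain:
Σ|x[n]|² = |-1|² + |-2|² + |-1|² = 6.0000

Frequency domain:
(1/3)Σ|X[k]|² = (1/3)(|-4|² + |0.5000+0.8660i|² + |0.5000-0.8660i|²) = (1/3)·18.0000 = 6.0000

Both sides agree, confirming Parseval's theorem.

Σ|x[n]|² = (1/N)Σ|X[k]|² = 6.0000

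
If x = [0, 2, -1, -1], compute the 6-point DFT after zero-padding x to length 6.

Original 4-point DFT: [0, 1-3i, -2, 1+3i]
Zero-padded 6-point DFT provides frequency interpolation.

DFT_6([x, 0, ...]) = [0, 2.5000-0.8660i, -1.5000-2.5981i, -2, -1.5000+2.5981i, 2.5000+0.8660i]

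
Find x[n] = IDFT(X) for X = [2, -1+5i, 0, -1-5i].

x[n] = (1/4) Σ(k=0 to 3) X[k] · e^(2πikn/4)

Computing each x[n]:
x[0] = 0
x[1] = -2
x[2] = 1
x[3] = 3

x = [0, -2, 1, 3]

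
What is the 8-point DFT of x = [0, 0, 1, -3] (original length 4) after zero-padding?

Original 4-point DFT: [-2, -1-3i, 4, -1+3i]
Zero-padded 8-point DFT provides frequency interpolation.

DFT_8([x, 0, ...]) = [-2, 2.1213+1.1213i, -1-3i, -2.1213+3.1213i, 4, -2.1213-3.1213i, -1+3i, 2.1213-1.1213i]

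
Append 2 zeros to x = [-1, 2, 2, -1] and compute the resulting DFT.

Original 4-point DFT: [2, -3-3i, 0, -3+3i]
Zero-padded 6-point DFT provides frequency interpolation.

DFT_6([x, 0, ...]) = [2, -3.4641i, -4, 0, -4, 3.4641i]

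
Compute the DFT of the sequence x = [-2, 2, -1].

X[k] = Σ(n=0 to 2) x[n] · ω_3^(nk)
where ω_3 = e^(-2πi/3)

Computing each X[k]:
X[0] = -1
X[1] = -2.5000-2.5981i
X[2] = -2.5000+2.5981i

X = [-1, -2.5000-2.5981i, -2.5000+2.5981i]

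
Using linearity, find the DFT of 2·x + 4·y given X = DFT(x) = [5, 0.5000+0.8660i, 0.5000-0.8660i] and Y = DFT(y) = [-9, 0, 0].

By linearity: DFT(2x + 4y) = 2·DFT(x) + 4·DFT(y)
= 2·[5, 0.5000+0.8660i, 0.5000-0.8660i] + 4·[-9, 0, 0]

Computing element-wise:
Z[0] = 2·(5) + 4·(-9) = -26
Z[1] = 2·(0.5000+0.8660i) + 4·(0) = 1.0000+1.7320i
Z[2] = 2·(0.5000-0.8660i) + 4·(0) = 1.0000-1.7320i

DFT(2x + 4y) = 2·X + 4·Y = [-26, 1.0000+1.7320i, 1.0000-1.7320i]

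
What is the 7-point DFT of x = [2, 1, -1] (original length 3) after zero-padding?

Original 3-point DFT: [2, 2.0000-1.7321i, 2.0000+1.7321i]
Zero-padded 7-point DFT provides frequency interpolation.

DFT_7([x, 0, ...]) = [2, 2.8460+0.1931i, 2.6784-1.4088i, 0.4755-1.2157i, 0.4755+1.2157i, 2.6784+1.4088i, 2.8460-0.1931i]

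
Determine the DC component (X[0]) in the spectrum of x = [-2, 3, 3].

X[0] = Σ(n=0 to 2) x[n] · ω_3^0 = Σ x[n]
= (-2) + (3) + (3)

X[0] = 4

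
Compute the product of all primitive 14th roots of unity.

The primitive 14th roots of unity are ω_14^k for k coprime to 14: k ∈ {1, 3, 5, 9, 11, 13}
Their product equals the constant term of the cyclotomic polynomial Φ_14(x) up to sign.
For n ≥ 3, the product of all primitive nth roots of unity is 1. (For n=1 it is 1; for n=2 it is -1.)

1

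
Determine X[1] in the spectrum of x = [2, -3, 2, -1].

X[1] = Σ(n=0 to 3) x[n] · ω_4^(1n) where ω_4 = e^(-2πi/4)
= (2)·ω_4^0 + (-3)·ω_4^1 + (2)·ω_4^2 + (-1)·ω_4^3

X[1] = 2i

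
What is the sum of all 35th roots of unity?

Sum of all nth roots of unity equals 0 for n > 1 (geometric series with r ≠ 1).

0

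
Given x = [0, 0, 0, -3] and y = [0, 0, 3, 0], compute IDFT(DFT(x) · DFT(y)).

(x ⊛ y)[n] = Σ(m=0 to 3) x[m] · y[(n-m) mod 4]

Computing each output sample:
(x ⊛ y)[0] = 0
(x ⊛ y)[1] = -9
(x ⊛ y)[2] = 0
(x ⊛ y)[3] = 0

x ⊛ y = [0, -9, 0, 0]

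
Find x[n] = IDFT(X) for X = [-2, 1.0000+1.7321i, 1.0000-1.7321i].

x[n] = (1/3) Σ(k=0 to 2) X[k] · e^(2πikn/3)

Computing each x[n]:
x[0] = 0
x[1] = -2
x[2] = 0

x = [0, -2, 0]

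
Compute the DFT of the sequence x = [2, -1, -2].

X[k] = Σ(n=0 to 2) x[n] · ω_3^(nk)
where ω_3 = e^(-2πi/3)

Computing each X[k]:
X[0] = -1
X[1] = 3.5000-0.8660i
X[2] = 3.5000+0.8660i

X = [-1, 3.5000-0.8660i, 3.5000+0.8660i]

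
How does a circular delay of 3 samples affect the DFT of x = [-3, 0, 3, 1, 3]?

Time shift by 3: X_shifted[k] = ω_5^(3k) · X[k]
Shifted x = [3, 1, 3, -3, 0]

DFT(x[n-3]) = [4, 3.3090-4.4778i, 2.1910+5.1186i, 2.1910-5.1186i, 3.3090+4.4778i]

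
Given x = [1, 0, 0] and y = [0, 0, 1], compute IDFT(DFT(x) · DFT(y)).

(x ⊛ y)[n] = Σ(m=0 to 2) x[m] · y[(n-m) mod 3]

Computing each output sample:
(x ⊛ y)[0] = 0
(x ⊛ y)[1] = 0
(x ⊛ y)[2] = 1

x ⊛ y = [0, 0, 1]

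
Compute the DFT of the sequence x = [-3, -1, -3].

X[k] = Σ(n=0 to 2) x[n] · ω_3^(nk)
where ω_3 = e^(-2πi/3)

Computing each X[k]:
X[0] = -7
X[1] = -1.0000-1.7321i
X[2] = -1.0000+1.7321i

X = [-7, -1.0000-1.7321i, -1.0000+1.7321i]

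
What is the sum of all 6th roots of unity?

Sum of all nth roots of unity equals 0 for n > 1 (geometric series with r ≠ 1).

0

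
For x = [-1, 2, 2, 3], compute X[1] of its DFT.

X[1] = Σ(n=0 to 3) x[n] · ω_4^(1n) where ω_4 = e^(-2πi/4)
= (-1)·ω_4^0 + (2)·ω_4^1 + (2)·ω_4^2 + (3)·ω_4^3

X[1] = -3+1i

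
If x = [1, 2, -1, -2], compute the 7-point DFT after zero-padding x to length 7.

Original 4-point DFT: [0, 2-4i, 0, 2+4i]
Zero-padded 7-point DFT provides frequency interpolation.

DFT_7([x, 0, ...]) = [0, 4.2714+0.2790i, 0.2089-3.9474i, -0.9804+0.3003i, -0.9804-0.3003i, 0.2089+3.9474i, 4.2714-0.2790i]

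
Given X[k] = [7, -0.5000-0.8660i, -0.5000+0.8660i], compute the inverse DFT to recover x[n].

x[n] = (1/3) Σ(k=0 to 2) X[k] · e^(2πikn/3)

Computing each x[n]:
x[0] = 2
x[1] = 3
x[2] = 2

x = [2, 3, 2]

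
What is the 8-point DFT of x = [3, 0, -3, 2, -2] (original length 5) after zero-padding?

Original 5-point DFT: [0, 3.1910+1.0368i, 4.3090-5.9309i, 4.3090+5.9309i, 3.1910-1.0368i]
Zero-padded 8-point DFT provides frequency interpolation.

DFT_8([x, 0, ...]) = [0, 3.5858+1.5858i, 4+2i, 6.4142-4.4142i, -4, 6.4142+4.4142i, 4-2i, 3.5858-1.5858i]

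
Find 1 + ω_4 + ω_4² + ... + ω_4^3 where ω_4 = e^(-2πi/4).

Sum of all nth roots of unity equals 0 for n > 1 (geometric series with r ≠ 1).

0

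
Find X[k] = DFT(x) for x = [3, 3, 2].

X[k] = Σ(n=0 to 2) x[n] · ω_3^(nk)
where ω_3 = e^(-2πi/3)

Computing each X[k]:
X[0] = 8
X[1] = 0.5000-0.8660i
X[2] = 0.5000+0.8660i

X = [8, 0.5000-0.8660i, 0.5000+0.8660i]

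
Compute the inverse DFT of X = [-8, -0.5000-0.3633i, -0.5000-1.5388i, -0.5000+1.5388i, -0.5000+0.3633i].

x[n] = (1/5) Σ(k=0 to 4) X[k] · e^(2πikn/5)

Computing each x[n]:
x[0] = -2
x[1] = -1
x[2] = -2
x[3] = -1
x[4] = -2

x = [-2, -1, -2, -1, -2]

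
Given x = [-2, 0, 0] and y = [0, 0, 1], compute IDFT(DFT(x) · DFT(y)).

(x ⊛ y)[n] = Σ(m=0 to 2) x[m] · y[(n-m) mod 3]

Computing each output sample:
(x ⊛ y)[0] = 0
(x ⊛ y)[1] = 0
(x ⊛ y)[2] = -2

x ⊛ y = [0, 0, -2]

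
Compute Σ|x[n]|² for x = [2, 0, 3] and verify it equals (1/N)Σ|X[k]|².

Time domain:
Σ|x[n]|² = |2|² + |0|² + |3|² = 13.0000

Frequency domain:
(1/3)Σ|X[k]|² = (1/3)(|5|² + |0.5000+2.5981i|² + |0.5000-2.5981i|²) = (1/3)·39.0000 = 13.0000

Both sides agree, confirming Parseval's theorem.

Σ|x[n]|² = (1/N)Σ|X[k]|² = 13.0000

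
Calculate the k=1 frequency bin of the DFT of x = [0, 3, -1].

X[1] = Σ(n=0 to 2) x[n] · ω_3^(1n) where ω_3 = e^(-2πi/3)
= (0)·ω_3^0 + (3)·ω_3^1 + (-1)·ω_3^2

X[1] = -1.0000-3.4641i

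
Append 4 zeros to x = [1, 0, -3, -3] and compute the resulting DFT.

Original 4-point DFT: [-5, 4-3i, 1, 4+3i]
Zero-padded 8-point DFT provides frequency interpolation.

DFT_8([x, 0, ...]) = [-5, 3.1213+5.1213i, 4-3i, -1.1213-0.8787i, 1, -1.1213+0.8787i, 4+3i, 3.1213-5.1213i]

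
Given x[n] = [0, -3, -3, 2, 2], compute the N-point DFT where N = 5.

X[k] = Σ(n=0 to 4) x[n] · ω_5^(nk)
where ω_5 = e^(-2πi/5)

Computing each X[k]:
X[0] = -2
X[1] = 0.5000+7.6942i
X[2] = 0.5000-1.8164i
X[3] = 0.5000+1.8164i
X[4] = 0.5000-7.6942i

X = [-2, 0.5000+7.6942i, 0.5000-1.8164i, 0.5000+1.8164i, 0.5000-7.6942i]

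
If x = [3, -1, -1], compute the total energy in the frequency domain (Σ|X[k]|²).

Parseval: Σ|x[n]|² = (1/N)Σ|X[k]|², so Σ|X[k]|² = N·Σ|x[n]|² = 3·11.0000

Σ|X[k]|² = N·Σ|x[n]|² = 3·11.0000 = 33.0000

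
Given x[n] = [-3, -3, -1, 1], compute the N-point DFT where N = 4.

X[k] = Σ(n=0 to 3) x[n] · ω_4^(nk)
where ω_4 = e^(-2πi/4)

Computing each X[k]:
X[0] = -6
X[1] = -2+4i
X[2] = -2
X[3] = -2-4i

X = [-6, -2+4i, -2, -2-4i]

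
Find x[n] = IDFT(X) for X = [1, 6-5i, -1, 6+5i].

x[n] = (1/4) Σ(k=0 to 3) X[k] · e^(2πikn/4)

Computing each x[n]:
x[0] = 3
x[1] = 3
x[2] = -3
x[3] = -2

x = [3, 3, -3, -2]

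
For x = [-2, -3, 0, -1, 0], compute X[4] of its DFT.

X[4] = Σ(n=0 to 4) x[n] · ω_5^(4n) where ω_5 = e^(-2πi/5)
= (-2)·ω_5^0 + (-3)·ω_5^4 + (0)·ω_5^8 + (-1)·ω_5^12 + (0)·ω_5^16

X[4] = -2.1180-2.2654i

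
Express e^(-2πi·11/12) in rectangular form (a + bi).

ω_12^11 = e^(-2πi·11/12)
= cos(-2π·11/12) + i·sin(-2π·11/12)
= cos(-22π/12) + i·sin(-22π/12)

ω_12^11 = cos(-22π/12) + i·sin(-22π/12) = 0.8660+0.5000i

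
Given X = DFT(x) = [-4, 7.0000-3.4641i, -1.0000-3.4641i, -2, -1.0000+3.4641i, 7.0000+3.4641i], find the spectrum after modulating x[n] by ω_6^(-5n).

Modulation property: DFT(ω_6^(-5n)·x[n]) = X[(k-5) mod 6], so circularly shift X by 5 positions.

X[k-5] = [7.0000-3.4641i, -1.0000-3.4641i, -2, -1.0000+3.4641i, 7.0000+3.4641i, -4]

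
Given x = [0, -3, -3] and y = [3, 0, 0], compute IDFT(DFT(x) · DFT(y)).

(x ⊛ y)[n] = Σ(m=0 to 2) x[m] · y[(n-m) mod 3]

Computing each output sample:
(x ⊛ y)[0] = 0
(x ⊛ y)[1] = -9
(x ⊛ y)[2] = -9

x ⊛ y = [0, -9, -9]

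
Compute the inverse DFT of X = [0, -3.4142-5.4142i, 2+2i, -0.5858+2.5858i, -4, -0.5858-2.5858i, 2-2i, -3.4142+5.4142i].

x[n] = (1/8) Σ(k=0 to 7) X[k] · e^(2πikn/8)

Computing each x[n]:
x[0] = -1
x[1] = 0
x[2] = 1
x[3] = 2
x[4] = 1
x[5] = 0
x[6] = -3
x[7] = 0

x = [-1, 0, 1, 2, 1, 0, -3, 0]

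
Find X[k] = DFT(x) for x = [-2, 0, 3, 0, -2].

X[k] = Σ(n=0 to 4) x[n] · ω_5^(nk)
where ω_5 = e^(-2πi/5)

Computing each X[k]:
X[0] = -1
X[1] = -5.0451-3.6655i
X[2] = 0.5451+1.6776i
X[3] = 0.5451-1.6776i
X[4] = -5.0451+3.6655i

X = [-1, -5.0451-3.6655i, 0.5451+1.6776i, 0.5451-1.6776i, -5.0451+3.6655i]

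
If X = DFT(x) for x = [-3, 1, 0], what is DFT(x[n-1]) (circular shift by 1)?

Time shift by 1: X_shifted[k] = ω_3^(1k) · X[k]
Shifted x = [0, -3, 1]

DFT(x[n-1]) = [-2, 1.0000+3.4641i, 1.0000-3.4641i]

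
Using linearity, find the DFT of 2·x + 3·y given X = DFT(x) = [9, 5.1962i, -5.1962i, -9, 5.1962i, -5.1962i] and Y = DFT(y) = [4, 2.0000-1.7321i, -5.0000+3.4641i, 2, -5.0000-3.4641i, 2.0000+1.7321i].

By linearity: DFT(2x + 3y) = 2·DFT(x) + 3·DFT(y)
= 2·[9, 5.1962i, -5.1962i, -9, 5.1962i, -5.1962i] + 3·[4, 2.0000-1.7321i, -5.0000+3.4641i, 2, -5.0000-3.4641i, 2.0000+1.7321i]

Computing element-wise:
Z[0] = 2·(9) + 3·(4) = 30
Z[1] = 2·(5.1962i) + 3·(2.0000-1.7321i) = 6.0000+5.1961i
Z[2] = 2·(-5.1962i) + 3·(-5.0000+3.4641i) = -15.0000-0.0001i
Z[3] = 2·(-9) + 3·(2) = -12
Z[4] = 2·(5.1962i) + 3·(-5.0000-3.4641i) = -15.0000+0.0001i
Z[5] = 2·(-5.1962i) + 3·(2.0000+1.7321i) = 6.0000-5.1961i

DFT(2x + 3y) = 2·X + 3·Y = [30, 6.0000+5.1961i, -15.0000-0.0001i, -12, -15.0000+0.0001i, 6.0000-5.1961i]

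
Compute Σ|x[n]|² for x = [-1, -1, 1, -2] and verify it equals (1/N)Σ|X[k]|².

Time domain:
Σ|x[n]|² = |-1|² + |-1|² + |1|² + |-2|² = 7.0000

Frequency domain:
(1/4)Σ|X[k]|² = (1/4)(|-3|² + |-2-1i|² + |3|² + |-2+1i|²) = (1/4)·28.0000 = 7.0000

Both sides agree, confirming Parseval's theorem.

Σ|x[n]|² = (1/N)Σ|X[k]|² = 7.0000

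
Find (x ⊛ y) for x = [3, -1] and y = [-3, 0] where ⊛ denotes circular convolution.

(x ⊛ y)[n] = Σ(m=0 to 1) x[m] · y[(n-m) mod 2]

Computing each output sample:
(x ⊛ y)[0] = -9
(x ⊛ y)[1] = 3

x ⊛ y = [-9, 3]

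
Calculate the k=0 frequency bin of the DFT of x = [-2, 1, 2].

X[0] = Σ(n=0 to 2) x[n] · ω_3^0 = Σ x[n]
= (-2) + (1) + (2)

X[0] = 1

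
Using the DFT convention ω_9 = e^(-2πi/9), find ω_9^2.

ω_9^2 = e^(-2πi·2/9)
= cos(-2π·2/9) + i·sin(-2π·2/9)
= cos(-4π/9) + i·sin(-4π/9)

ω_9^2 = cos(-4π/9) + i·sin(-4π/9) = 0.1736-0.9848i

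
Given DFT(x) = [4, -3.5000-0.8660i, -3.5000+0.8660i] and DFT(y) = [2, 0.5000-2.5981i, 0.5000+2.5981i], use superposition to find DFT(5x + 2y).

By linearity: DFT(5x + 2y) = 5·DFT(x) + 2·DFT(y)
= 5·[4, -3.5000-0.8660i, -3.5000+0.8660i] + 2·[2, 0.5000-2.5981i, 0.5000+2.5981i]

Computing element-wise:
Z[0] = 5·(4) + 2·(2) = 24
Z[1] = 5·(-3.5000-0.8660i) + 2·(0.5000-2.5981i) = -16.5000-9.5262i
Z[2] = 5·(-3.5000+0.8660i) + 2·(0.5000+2.5981i) = -16.5000+9.5262i

DFT(5x + 2y) = 5·X + 2·Y = [24, -16.5000-9.5262i, -16.5000+9.5262i]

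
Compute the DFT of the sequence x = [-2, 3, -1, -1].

X[k] = Σ(n=0 to 3) x[n] · ω_4^(nk)
where ω_4 = e^(-2πi/4)

Computing each X[k]:
X[0] = -1
X[1] = -1-4i
X[2] = -5
X[3] = -1+4i

X = [-1, -1-4i, -5, -1+4i]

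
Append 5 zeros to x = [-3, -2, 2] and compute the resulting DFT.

Original 3-point DFT: [-3, -3.0000+3.4641i, -3.0000-3.4641i]
Zero-padded 8-point DFT provides frequency interpolation.

DFT_8([x, 0, ...]) = [-3, -4.4142-0.5858i, -5+2i, -1.5858+3.4142i, 1, -1.5858-3.4142i, -5-2i, -4.4142+0.5858i]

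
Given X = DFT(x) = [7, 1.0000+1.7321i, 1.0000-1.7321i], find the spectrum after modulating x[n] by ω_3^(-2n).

Modulation property: DFT(ω_3^(-2n)·x[n]) = X[(k-2) mod 3], so circularly shift X by 2 positions.

X[k-2] = [1.0000+1.7321i, 1.0000-1.7321i, 7]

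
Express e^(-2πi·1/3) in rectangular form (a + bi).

ω_3^1 = e^(-2πi·1/3)
= cos(-2π·1/3) + i·sin(-2π·1/3)
= cos(-2π/3) + i·sin(-2π/3)

ω_3^1 = cos(-2π/3) + i·sin(-2π/3) = -0.5000-0.8660i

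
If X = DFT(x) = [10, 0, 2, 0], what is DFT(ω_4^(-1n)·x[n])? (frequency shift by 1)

Modulation property: DFT(ω_4^(-1n)·x[n]) = X[(k-1) mod 4], so circularly shift X by 1 positions.

X[k-1] = [0, 10, 0, 2]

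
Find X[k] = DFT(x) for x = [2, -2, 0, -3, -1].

X[k] = Σ(n=0 to 4) x[n] · ω_5^(nk)
where ω_5 = e^(-2πi/5)

Computing each X[k]:
X[0] = -4
X[1] = 3.5000-0.8123i
X[2] = 3.5000+3.4410i
X[3] = 3.5000-3.4410i
X[4] = 3.5000+0.8123i

X = [-4, 3.5000-0.8123i, 3.5000+3.4410i, 3.5000-3.4410i, 3.5000+0.8123i]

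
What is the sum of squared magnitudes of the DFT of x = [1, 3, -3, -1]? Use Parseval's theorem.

Parseval: Σ|x[n]|² = (1/N)Σ|X[k]|², so Σ|X[k]|² = N·Σ|x[n]|² = 4·20.0000

Σ|X[k]|² = N·Σ|x[n]|² = 4·20.0000 = 80.0000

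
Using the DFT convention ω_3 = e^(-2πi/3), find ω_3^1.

ω_3^1 = e^(-2πi·1/3)
= cos(-2π·1/3) + i·sin(-2π·1/3)
= cos(-2π/3) + i·sin(-2π/3)

ω_3^1 = cos(-2π/3) + i·sin(-2π/3) = -0.5000-0.8660i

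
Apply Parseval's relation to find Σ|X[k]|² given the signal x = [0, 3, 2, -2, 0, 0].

Parseval: Σ|x[n]|² = (1/N)Σ|X[k]|², so Σ|X[k]|² = N·Σ|x[n]|² = 6·17.0000

Σ|X[k]|² = N·Σ|x[n]|² = 6·17.0000 = 102.0000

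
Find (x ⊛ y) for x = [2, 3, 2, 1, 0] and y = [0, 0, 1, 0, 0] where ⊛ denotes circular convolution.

(x ⊛ y)[n] = Σ(m=0 to 4) x[m] · y[(n-m) mod 5]

Computing each output sample:
(x ⊛ y)[0] = 1
(x ⊛ y)[1] = 0
(x ⊛ y)[2] = 2
(x ⊛ y)[3] = 3
(x ⊛ y)[4] = 2

x ⊛ y = [1, 0, 2, 3, 2]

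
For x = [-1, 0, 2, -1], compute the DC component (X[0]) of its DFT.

X[0] = Σ(n=0 to 3) x[n] · ω_4^0 = Σ x[n]
= (-1) + (0) + (2) + (-1)

X[0] = 0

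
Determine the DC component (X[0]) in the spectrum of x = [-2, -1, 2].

X[0] = Σ(n=0 to 2) x[n] · ω_3^0 = Σ x[n]
= (-2) + (-1) + (2)

X[0] = -1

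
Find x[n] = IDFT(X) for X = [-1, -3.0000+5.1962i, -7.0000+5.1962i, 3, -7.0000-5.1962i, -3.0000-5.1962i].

x[n] = (1/6) Σ(k=0 to 5) X[k] · e^(2πikn/6)

Computing each x[n]:
x[0] = -3
x[1] = -3
x[2] = 2
x[3] = -2
x[4] = 2
x[5] = 3

x = [-3, -3, 2, -2, 2, 3]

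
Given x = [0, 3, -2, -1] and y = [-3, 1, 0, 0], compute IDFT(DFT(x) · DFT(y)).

(x ⊛ y)[n] = Σ(m=0 to 3) x[m] · y[(n-m) mod 4]

Computing each output sample:
(x ⊛ y)[0] = -1
(x ⊛ y)[1] = -9
(x ⊛ y)[2] = 9
(x ⊛ y)[3] = 1

x ⊛ y = [-1, -9, 9, 1]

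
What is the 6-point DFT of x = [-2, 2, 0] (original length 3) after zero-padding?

Original 3-point DFT: [0, -3.0000-1.7321i, -3.0000+1.7321i]
Zero-padded 6-point DFT provides frequency interpolation.

DFT_6([x, 0, ...]) = [0, -1.0000-1.7321i, -3.0000-1.7321i, -4, -3.0000+1.7321i, -1.0000+1.7321i]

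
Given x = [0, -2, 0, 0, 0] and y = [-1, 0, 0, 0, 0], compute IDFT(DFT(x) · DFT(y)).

(x ⊛ y)[n] = Σ(m=0 to 4) x[m] · y[(n-m) mod 5]

Computing each output sample:
(x ⊛ y)[0] = 0
(x ⊛ y)[1] = 2
(x ⊛ y)[2] = 0
(x ⊛ y)[3] = 0
(x ⊛ y)[4] = 0

x ⊛ y = [0, 2, 0, 0, 0]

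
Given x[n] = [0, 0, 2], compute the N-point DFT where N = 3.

X[k] = Σ(n=0 to 2) x[n] · ω_3^(nk)
where ω_3 = e^(-2πi/3)

Computing each X[k]:
X[0] = 2
X[1] = -1.0000+1.7321i
X[2] = -1.0000-1.7321i

X = [2, -1.0000+1.7321i, -1.0000-1.7321i]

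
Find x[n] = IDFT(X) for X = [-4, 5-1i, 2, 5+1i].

x[n] = (1/4) Σ(k=0 to 3) X[k] · e^(2πikn/4)

Computing each x[n]:
x[0] = 2
x[1] = -1
x[2] = -3
x[3] = -2

x = [2, -1, -3, -2]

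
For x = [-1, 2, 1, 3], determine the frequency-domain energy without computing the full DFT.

Parseval: Σ|x[n]|² = (1/N)Σ|X[k]|², so Σ|X[k]|² = N·Σ|x[n]|² = 4·15.0000

Σ|X[k]|² = N·Σ|x[n]|² = 4·15.0000 = 60.0000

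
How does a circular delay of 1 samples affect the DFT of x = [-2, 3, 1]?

Time shift by 1: X_shifted[k] = ω_3^(1k) · X[k]
Shifted x = [1, -2, 3]

DFT(x[n-1]) = [2, 0.5000+4.3301i, 0.5000-4.3301i]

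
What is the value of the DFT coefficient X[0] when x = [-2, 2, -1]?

X[0] = Σ(n=0 to 2) x[n] · ω_3^0 = Σ x[n]
= (-2) + (2) + (-1)

X[0] = -1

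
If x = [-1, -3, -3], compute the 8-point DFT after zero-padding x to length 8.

Original 3-point DFT: [-7, 2, 2]
Zero-padded 8-point DFT provides frequency interpolation.

DFT_8([x, 0, ...]) = [-7, -3.1213+5.1213i, 2+3i, 1.1213-0.8787i, -1, 1.1213+0.8787i, 2-3i, -3.1213-5.1213i]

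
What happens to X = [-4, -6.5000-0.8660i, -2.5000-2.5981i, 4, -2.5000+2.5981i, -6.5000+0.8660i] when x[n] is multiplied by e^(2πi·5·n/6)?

Modulation property: DFT(ω_6^(-5n)·x[n]) = X[(k-5) mod 6], so circularly shift X by 5 positions.

X[k-5] = [-6.5000-0.8660i, -2.5000-2.5981i, 4, -2.5000+2.5981i, -6.5000+0.8660i, -4]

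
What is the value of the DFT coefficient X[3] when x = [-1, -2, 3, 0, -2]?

X[3] = Σ(n=0 to 4) x[n] · ω_5^(3n) where ω_5 = e^(-2πi/5)
= (-1)·ω_5^0 + (-2)·ω_5^3 + (3)·ω_5^6 + (0)·ω_5^9 + (-2)·ω_5^12

X[3] = 3.1631-2.8532i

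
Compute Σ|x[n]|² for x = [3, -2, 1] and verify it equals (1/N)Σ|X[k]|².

Time domain:
Σ|x[n]|² = |3|² + |-2|² + |1|² = 14.0000

Frequency domain:
(1/3)Σ|X[k]|² = (1/3)(|2|² + |3.5000+2.5981i|² + |3.5000-2.5981i|²) = (1/3)·42.0000 = 14.0000

Both sides agree, confirming Parseval's theorem.

Σ|x[n]|² = (1/N)Σ|X[k]|² = 14.0000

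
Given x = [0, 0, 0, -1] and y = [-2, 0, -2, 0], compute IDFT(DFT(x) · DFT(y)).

(x ⊛ y)[n] = Σ(m=0 to 3) x[m] · y[(n-m) mod 4]

Computing each output sample:
(x ⊛ y)[0] = 0
(x ⊛ y)[1] = 2
(x ⊛ y)[2] = 0
(x ⊛ y)[3] = 2

x ⊛ y = [0, 2, 0, 2]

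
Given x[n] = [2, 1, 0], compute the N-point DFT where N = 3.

X[k] = Σ(n=0 to 2) x[n] · ω_3^(nk)
where ω_3 = e^(-2πi/3)

Computing each X[k]:
X[0] = 3
X[1] = 1.5000-0.8660i
X[2] = 1.5000+0.8660i

X = [3, 1.5000-0.8660i, 1.5000+0.8660i]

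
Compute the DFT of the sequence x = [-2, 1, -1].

X[k] = Σ(n=0 to 2) x[n] · ω_3^(nk)
where ω_3 = e^(-2πi/3)

Computing each X[k]:
X[0] = -2
X[1] = -2.0000-1.7321i
X[2] = -2.0000+1.7321i

X = [-2, -2.0000-1.7321i, -2.0000+1.7321i]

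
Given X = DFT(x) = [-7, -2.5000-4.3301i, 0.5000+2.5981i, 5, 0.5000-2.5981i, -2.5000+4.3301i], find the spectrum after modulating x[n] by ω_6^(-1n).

Modulation property: DFT(ω_6^(-1n)·x[n]) = X[(k-1) mod 6], so circularly shift X by 1 positions.

X[k-1] = [-2.5000+4.3301i, -7, -2.5000-4.3301i, 0.5000+2.5981i, 5, 0.5000-2.5981i]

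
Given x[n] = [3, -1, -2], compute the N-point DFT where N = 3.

X[k] = Σ(n=0 to 2) x[n] · ω_3^(nk)
where ω_3 = e^(-2πi/3)

Computing each X[k]:
X[0] = 0
X[1] = 4.5000-0.8660i
X[2] = 4.5000+0.8660i

X = [0, 4.5000-0.8660i, 4.5000+0.8660i]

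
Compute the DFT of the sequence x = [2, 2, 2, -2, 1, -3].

X[k] = Σ(n=0 to 5) x[n] · ω_6^(nk)
where ω_6 = e^(-2πi/6)

Computing each X[k]:
X[0] = 2
X[1] = 2.0000-5.1962i
X[2] = -1.0000-3.4641i
X[3] = 8
X[4] = -1.0000+3.4641i
X[5] = 2.0000+5.1962i

X = [2, 2.0000-5.1962i, -1.0000-3.4641i, 8, -1.0000+3.4641i, 2.0000+5.1962i]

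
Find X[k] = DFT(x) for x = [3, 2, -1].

X[k] = Σ(n=0 to 2) x[n] · ω_3^(nk)
where ω_3 = e^(-2πi/3)

Computing each X[k]:
X[0] = 4
X[1] = 2.5000-2.5981i
X[2] = 2.5000+2.5981i

X = [4, 2.5000-2.5981i, 2.5000+2.5981i]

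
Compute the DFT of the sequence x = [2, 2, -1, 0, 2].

X[k] = Σ(n=0 to 4) x[n] · ω_5^(nk)
where ω_5 = e^(-2πi/5)

Computing each X[k]:
X[0] = 5
X[1] = 4.0451+0.5878i
X[2] = -1.5451-0.9511i
X[3] = -1.5451+0.9511i
X[4] = 4.0451-0.5878i

X = [5, 4.0451+0.5878i, -1.5451-0.9511i, -1.5451+0.9511i, 4.0451-0.5878i]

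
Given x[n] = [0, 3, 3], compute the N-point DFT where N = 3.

X[k] = Σ(n=0 to 2) x[n] · ω_3^(nk)
where ω_3 = e^(-2πi/3)

Computing each X[k]:
X[0] = 6
X[1] = -3
X[2] = -3

X = [6, -3, -3]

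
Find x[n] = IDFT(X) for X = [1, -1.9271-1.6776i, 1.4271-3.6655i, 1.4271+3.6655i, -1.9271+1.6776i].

x[n] = (1/5) Σ(k=0 to 4) X[k] · e^(2πikn/5)

Computing each x[n]:
x[0] = 0
x[1] = 1
x[2] = 0
x[3] = 2
x[4] = -2

x = [0, 1, 0, 2, -2]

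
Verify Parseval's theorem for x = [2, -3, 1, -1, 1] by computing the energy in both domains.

Time domain:
Σ|x[n]|² = |2|² + |-3|² + |1|² + |-1|² + |1|² = 16.0000

Frequency domain:
(1/5)Σ|X[k]|² = (1/5)(|0|² + |1.3820+2.6287i|² + |3.6180+4.2533i|² + |3.6180-4.2533i|² + |1.3820-2.6287i|²) = (1/5)·80.0000 = 16.0000

Both sides agree, confirming Parseval's theorem.

Σ|x[n]|² = (1/N)Σ|X[k]|² = 16.0000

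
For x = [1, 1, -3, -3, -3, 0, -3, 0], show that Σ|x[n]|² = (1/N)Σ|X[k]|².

Time domain:
Σ|x[n]|² = |1|² + |1|² + |-3|² + |-3|² + |-3|² + |0|² + |-3|² + |0|² = 38.0000

Frequency domain:
(1/8)Σ|X[k]|² = (1/8)(|-10|² + |6.8284+1.4142i|² + |4-4i|² + |1.1716+1.4142i|² + |-6|² + |1.1716-1.4142i|² + |4+4i|² + |6.8284-1.4142i|²) = (1/8)·304.0000 = 38.0000

Both sides agree, confirming Parseval's theorem.

Σ|x[n]|² = (1/N)Σ|X[k]|² = 38.0000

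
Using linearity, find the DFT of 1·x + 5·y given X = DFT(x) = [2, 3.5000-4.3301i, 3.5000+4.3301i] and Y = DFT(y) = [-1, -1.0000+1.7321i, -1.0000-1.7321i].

By linearity: DFT(1x + 5y) = 1·DFT(x) + 5·DFT(y)
= 1·[2, 3.5000-4.3301i, 3.5000+4.3301i] + 5·[-1, -1.0000+1.7321i, -1.0000-1.7321i]

Computing element-wise:
Z[0] = 1·(2) + 5·(-1) = -3
Z[1] = 1·(3.5000-4.3301i) + 5·(-1.0000+1.7321i) = -1.5000+4.3304i
Z[2] = 1·(3.5000+4.3301i) + 5·(-1.0000-1.7321i) = -1.5000-4.3304i

DFT(1x + 5y) = 1·X + 5·Y = [-3, -1.5000+4.3304i, -1.5000-4.3304i]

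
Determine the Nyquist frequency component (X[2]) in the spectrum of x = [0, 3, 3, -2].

X[2] = Σ(n=0 to 3) x[n] · ω_4^(2n) where ω_4 = e^(-2πi/4)
= (0)·ω_4^0 + (3)·ω_4^2 + (3)·ω_4^4 + (-2)·ω_4^6

X[2] = 2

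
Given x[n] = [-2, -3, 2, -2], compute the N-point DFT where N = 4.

X[k] = Σ(n=0 to 3) x[n] · ω_4^(nk)
where ω_4 = e^(-2πi/4)

Computing each X[k]:
X[0] = -5
X[1] = -4+1i
X[2] = 5
X[3] = -4-1i

X = [-5, -4+1i, 5, -4-1i]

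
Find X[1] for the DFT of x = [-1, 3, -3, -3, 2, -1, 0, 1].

X[1] = Σ(n=0 to 7) x[n] · ω_8^(1n) where ω_8 = e^(-2πi/8)
= (-1)·ω_8^0 + (3)·ω_8^1 + (-3)·ω_8^2 + (-3)·ω_8^3 + (2)·ω_8^4 + (-1)·ω_8^5 + (0)·ω_8^6 + (1)·ω_8^7

X[1] = 2.6569+3.0000i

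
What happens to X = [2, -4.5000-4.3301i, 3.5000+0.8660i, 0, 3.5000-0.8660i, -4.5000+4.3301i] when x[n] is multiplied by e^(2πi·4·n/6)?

Modulation property: DFT(ω_6^(-4n)·x[n]) = X[(k-4) mod 6], so circularly shift X by 4 positions.

X[k-4] = [3.5000+0.8660i, 0, 3.5000-0.8660i, -4.5000+4.3301i, 2, -4.5000-4.3301i]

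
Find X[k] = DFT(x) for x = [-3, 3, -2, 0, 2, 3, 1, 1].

X[k] = Σ(n=0 to 7) x[n] · ω_8^(nk)
where ω_8 = e^(-2πi/8)

Computing each X[k]:
X[0] = 5
X[1] = -4.2929+3.7071i
X[2] = -5i
X[3] = -5.7071-2.2929i
X[4] = -9
X[5] = -5.7071+2.2929i
X[6] = 5i
X[7] = -4.2929-3.7071i

X = [5, -4.2929+3.7071i, -5i, -5.7071-2.2929i, -9, -5.7071+2.2929i, 5i, -4.2929-3.7071i]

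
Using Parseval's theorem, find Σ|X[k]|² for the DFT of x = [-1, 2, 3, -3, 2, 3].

Parseval: Σ|x[n]|² = (1/N)Σ|X[k]|², so Σ|X[k]|² = N·Σ|x[n]|² = 6·36.0000

Σ|X[k]|² = N·Σ|x[n]|² = 6·36.0000 = 216.0000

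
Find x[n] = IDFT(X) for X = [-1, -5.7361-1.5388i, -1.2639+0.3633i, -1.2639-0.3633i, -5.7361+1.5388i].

x[n] = (1/5) Σ(k=0 to 4) X[k] · e^(2πikn/5)

Computing each x[n]:
x[0] = -3
x[1] = 0
x[2] = 2
x[3] = 1
x[4] = -1

x = [-3, 0, 2, 1, -1]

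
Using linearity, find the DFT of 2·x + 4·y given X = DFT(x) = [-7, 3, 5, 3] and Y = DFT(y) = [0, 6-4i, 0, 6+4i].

By linearity: DFT(2x + 4y) = 2·DFT(x) + 4·DFT(y)
= 2·[-7, 3, 5, 3] + 4·[0, 6-4i, 0, 6+4i]

Computing element-wise:
Z[0] = 2·(-7) + 4·(0) = -14
Z[1] = 2·(3) + 4·(6-4i) = 30-16i
Z[2] = 2·(5) + 4·(0) = 10
Z[3] = 2·(3) + 4·(6+4i) = 30+16i

DFT(2x + 4y) = 2·X + 4·Y = [-14, 30-16i, 10, 30+16i]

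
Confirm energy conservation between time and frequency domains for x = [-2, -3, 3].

Time domain:
Σ|x[n]|² = |-2|² + |-3|² + |3|² = 22.0000

Frequency domain:
(1/3)Σ|X[k]|² = (1/3)(|-2|² + |-2.0000+5.1962i|² + |-2.0000-5.1962i|²) = (1/3)·66.0000 = 22.0000

Both sides agree, confirming Parseval's theorem.

Σ|x[n]|² = (1/N)Σ|X[k]|² = 22.0000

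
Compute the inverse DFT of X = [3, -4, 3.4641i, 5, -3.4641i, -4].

x[n] = (1/6) Σ(k=0 to 5) X[k] · e^(2πikn/6)

Computing each x[n]:
x[0] = 0
x[1] = -2
x[2] = 3
x[3] = 1
x[4] = 1
x[5] = 0

x = [0, -2, 3, 1, 1, 0]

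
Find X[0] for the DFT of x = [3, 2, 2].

X[0] = Σ(n=0 to 2) x[n] · ω_3^0 = Σ x[n]
= (3) + (2) + (2)

X[0] = 7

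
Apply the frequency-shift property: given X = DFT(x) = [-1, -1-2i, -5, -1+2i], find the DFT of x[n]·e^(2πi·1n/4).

Modulation property: DFT(ω_4^(-1n)·x[n]) = X[(k-1) mod 4], so circularly shift X by 1 positions.

X[k-1] = [-1+2i, -1, -1-2i, -5]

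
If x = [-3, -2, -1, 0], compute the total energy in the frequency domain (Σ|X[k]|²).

Parseval: Σ|x[n]|² = (1/N)Σ|X[k]|², so Σ|X[k]|² = N·Σ|x[n]|² = 4·14.0000

Σ|X[k]|² = N·Σ|x[n]|² = 4·14.0000 = 56.0000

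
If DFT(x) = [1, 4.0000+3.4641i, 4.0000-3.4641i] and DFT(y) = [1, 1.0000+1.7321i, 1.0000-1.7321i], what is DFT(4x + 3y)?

By linearity: DFT(4x + 3y) = 4·DFT(x) + 3·DFT(y)
= 4·[1, 4.0000+3.4641i, 4.0000-3.4641i] + 3·[1, 1.0000+1.7321i, 1.0000-1.7321i]

Computing element-wise:
Z[0] = 4·(1) + 3·(1) = 7
Z[1] = 4·(4.0000+3.4641i) + 3·(1.0000+1.7321i) = 19.0000+19.0527i
Z[2] = 4·(4.0000-3.4641i) + 3·(1.0000-1.7321i) = 19.0000-19.0527i

DFT(4x + 3y) = 4·X + 3·Y = [7, 19.0000+19.0527i, 19.0000-19.0527i]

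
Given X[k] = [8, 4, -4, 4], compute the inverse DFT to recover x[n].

x[n] = (1/4) Σ(k=0 to 3) X[k] · e^(2πikn/4)

Computing each x[n]:
x[0] = 3
x[1] = 3
x[2] = -1
x[3] = 3

x = [3, 3, -1, 3]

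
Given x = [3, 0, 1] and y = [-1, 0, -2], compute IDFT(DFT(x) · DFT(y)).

(x ⊛ y)[n] = Σ(m=0 to 2) x[m] · y[(n-m) mod 3]

Computing each output sample:
(x ⊛ y)[0] = -3
(x ⊛ y)[1] = -2
(x ⊛ y)[2] = -7

x ⊛ y = [-3, -2, -7]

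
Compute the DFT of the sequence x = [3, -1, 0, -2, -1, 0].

X[k] = Σ(n=0 to 5) x[n] · ω_6^(nk)
where ω_6 = e^(-2πi/6)

Computing each X[k]:
X[0] = -1
X[1] = 5
X[2] = 2.0000+1.7321i
X[3] = 5
X[4] = 2.0000-1.7321i
X[5] = 5

X = [-1, 5, 2.0000+1.7321i, 5, 2.0000-1.7321i, 5]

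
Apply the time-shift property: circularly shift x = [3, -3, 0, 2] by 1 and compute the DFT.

Time shift by 1: X_shifted[k] = ω_4^(1k) · X[k]
Shifted x = [2, 3, -3, 0]

DFT(x[n-1]) = [2, 5-3i, -4, 5+3i]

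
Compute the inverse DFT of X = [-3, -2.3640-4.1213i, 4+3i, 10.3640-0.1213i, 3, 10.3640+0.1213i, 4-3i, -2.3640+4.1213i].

x[n] = (1/8) Σ(k=0 to 7) X[k] · e^(2πikn/8)

Computing each x[n]:
x[0] = 3
x[1] = -3
x[2] = 0
x[3] = 3
x[4] = -1
x[5] = 0
x[6] = -2
x[7] = -3

x = [3, -3, 0, 3, -1, 0, -2, -3]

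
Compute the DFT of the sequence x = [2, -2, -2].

X[k] = Σ(n=0 to 2) x[n] · ω_3^(nk)
where ω_3 = e^(-2πi/3)

Computing each X[k]:
X[0] = -2
X[1] = 4
X[2] = 4

X = [-2, 4, 4]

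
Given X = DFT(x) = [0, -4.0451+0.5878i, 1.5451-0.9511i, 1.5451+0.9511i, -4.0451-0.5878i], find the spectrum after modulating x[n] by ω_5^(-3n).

Modulation property: DFT(ω_5^(-3n)·x[n]) = X[(k-3) mod 5], so circularly shift X by 3 positions.

X[k-3] = [1.5451-0.9511i, 1.5451+0.9511i, -4.0451-0.5878i, 0, -4.0451+0.5878i]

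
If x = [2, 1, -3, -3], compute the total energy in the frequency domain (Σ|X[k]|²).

Parseval: Σ|x[n]|² = (1/N)Σ|X[k]|², so Σ|X[k]|² = N·Σ|x[n]|² = 4·23.0000

Σ|X[k]|² = N·Σ|x[n]|² = 4·23.0000 = 92.0000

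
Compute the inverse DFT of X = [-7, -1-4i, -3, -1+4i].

x[n] = (1/4) Σ(k=0 to 3) X[k] · e^(2πikn/4)

Computing each x[n]:
x[0] = -3
x[1] = 1
x[2] = -2
x[3] = -3

x = [-3, 1, -2, -3]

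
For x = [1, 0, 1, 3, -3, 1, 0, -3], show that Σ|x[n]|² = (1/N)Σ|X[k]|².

Time domain:
Σ|x[n]|² = |1|² + |0|² + |1|² + |3|² + |-3|² + |1|² + |0|² + |-3|² = 30.0000

Frequency domain:
(1/8)Σ|X[k]|² = (1/8)(|0|² + |-0.9497-4.5355i|² + |-3-1i|² + |8.9497-2.5355i|² + |-2|² + |8.9497+2.5355i|² + |-3+1i|² + |-0.9497+4.5355i|²) = (1/8)·240.0000 = 30.0000

Both sides agree, confirming Parseval's theorem.

Σ|x[n]|² = (1/N)Σ|X[k]|² = 30.0000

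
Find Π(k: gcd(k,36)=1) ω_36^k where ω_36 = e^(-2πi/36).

The primitive 36th roots of unity are ω_36^k for k coprime to 36: k ∈ {1, 5, 7, 11, 13, 17, 19, 23, 25, 29, 31, 35}
Their product equals the constant term of the cyclotomic polynomial Φ_36(x) up to sign.
For n ≥ 3, the product of all primitive nth roots of unity is 1. (For n=1 it is 1; for n=2 it is -1.)

1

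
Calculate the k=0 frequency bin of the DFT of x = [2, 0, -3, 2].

X[0] = Σ(n=0 to 3) x[n] · ω_4^0 = Σ x[n]
= (2) + (0) + (-3) + (2)

X[0] = 1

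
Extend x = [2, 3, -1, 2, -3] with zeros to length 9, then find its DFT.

Original 5-point DFT: [3, 1.1910-3.9430i, 2.3090-6.3799i, 2.3090+6.3799i, 1.1910+3.9430i]
Zero-padded 9-point DFT provides frequency interpolation.

DFT_9([x, 0, ...]) = [3, 5.9436-1.6495i, 0.1625-2.8087i, 4.5000-0.8660i, -3.1061-6.3553i, -3.1061+6.3553i, 4.5000+0.8660i, 0.1625+2.8087i, 5.9436+1.6495i]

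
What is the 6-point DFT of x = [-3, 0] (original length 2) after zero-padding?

Original 2-point DFT: [-3, -3]
Zero-padded 6-point DFT provides frequency interpolation.

DFT_6([x, 0, ...]) = [-3, -3, -3, -3, -3, -3]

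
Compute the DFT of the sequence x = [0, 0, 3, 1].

X[k] = Σ(n=0 to 3) x[n] · ω_4^(nk)
where ω_4 = e^(-2πi/4)

Computing each X[k]:
X[0] = 4
X[1] = -3+1i
X[2] = 2
X[3] = -3-1i

X = [4, -3+1i, 2, -3-1i]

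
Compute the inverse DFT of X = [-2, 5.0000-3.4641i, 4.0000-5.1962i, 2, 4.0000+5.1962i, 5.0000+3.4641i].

x[n] = (1/6) Σ(k=0 to 5) X[k] · e^(2πikn/6)

Computing each x[n]:
x[0] = 3
x[1] = 2
x[2] = -2
x[3] = -1
x[4] = -1
x[5] = -3

x = [3, 2, -2, -1, -1, -3]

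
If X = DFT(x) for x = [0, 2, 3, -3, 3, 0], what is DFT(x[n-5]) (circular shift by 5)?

Time shift by 5: X_shifted[k] = ω_6^(5k) · X[k]
Shifted x = [2, 3, -3, 3, 0, 0]

DFT(x[n-5]) = [5, 2, 5.0000-5.1962i, -7, 5.0000+5.1962i, 2]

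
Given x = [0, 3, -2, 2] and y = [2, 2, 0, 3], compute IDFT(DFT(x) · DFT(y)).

(x ⊛ y)[n] = Σ(m=0 to 3) x[m] · y[(n-m) mod 4]

Computing each output sample:
(x ⊛ y)[0] = 13
(x ⊛ y)[1] = 0
(x ⊛ y)[2] = 8
(x ⊛ y)[3] = 0

x ⊛ y = [13, 0, 8, 0]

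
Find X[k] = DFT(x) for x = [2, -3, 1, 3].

X[k] = Σ(n=0 to 3) x[n] · ω_4^(nk)
where ω_4 = e^(-2πi/4)

Computing each X[k]:
X[0] = 3
X[1] = 1+6i
X[2] = 3
X[3] = 1-6i

X = [3, 1+6i, 3, 1-6i]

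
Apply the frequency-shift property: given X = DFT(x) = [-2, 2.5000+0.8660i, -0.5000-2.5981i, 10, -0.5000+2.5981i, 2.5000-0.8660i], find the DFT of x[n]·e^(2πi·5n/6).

Modulation property: DFT(ω_6^(-5n)·x[n]) = X[(k-5) mod 6], so circularly shift X by 5 positions.

X[k-5] = [2.5000+0.8660i, -0.5000-2.5981i, 10, -0.5000+2.5981i, 2.5000-0.8660i, -2]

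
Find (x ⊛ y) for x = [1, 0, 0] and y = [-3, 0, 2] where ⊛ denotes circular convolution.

(x ⊛ y)[n] = Σ(m=0 to 2) x[m] · y[(n-m) mod 3]

Computing each output sample:
(x ⊛ y)[0] = -3
(x ⊛ y)[1] = 0
(x ⊛ y)[2] = 2

x ⊛ y = [-3, 0, 2]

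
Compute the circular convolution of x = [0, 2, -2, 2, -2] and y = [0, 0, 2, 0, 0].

(x ⊛ y)[n] = Σ(m=0 to 4) x[m] · y[(n-m) mod 5]

Computing each output sample:
(x ⊛ y)[0] = 4
(x ⊛ y)[1] = -4
(x ⊛ y)[2] = 0
(x ⊛ y)[3] = 4
(x ⊛ y)[4] = -4

x ⊛ y = [4, -4, 0, 4, -4]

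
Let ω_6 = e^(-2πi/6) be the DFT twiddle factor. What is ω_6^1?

ω_6^1 = e^(-2πi·1/6)
= cos(-2π·1/6) + i·sin(-2π·1/6)
= cos(-2π/6) + i·sin(-2π/6)

ω_6^1 = cos(-2π/6) + i·sin(-2π/6) = 0.5000-0.8660i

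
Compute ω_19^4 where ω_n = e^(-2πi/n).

ω_19^4 = e^(-2πi·4/19)
= cos(-2π·4/19) + i·sin(-2π·4/19)
= cos(-8π/19) + i·sin(-8π/19)

ω_19^4 = cos(-8π/19) + i·sin(-8π/19) = 0.2455-0.9694i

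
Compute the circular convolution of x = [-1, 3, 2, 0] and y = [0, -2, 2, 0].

(x ⊛ y)[n] = Σ(m=0 to 3) x[m] · y[(n-m) mod 4]

Computing each output sample:
(x ⊛ y)[0] = 4
(x ⊛ y)[1] = 2
(x ⊛ y)[2] = -8
(x ⊛ y)[3] = 2

x ⊛ y = [4, 2, -8, 2]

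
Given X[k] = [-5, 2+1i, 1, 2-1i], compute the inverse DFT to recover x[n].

x[n] = (1/4) Σ(k=0 to 3) X[k] · e^(2πikn/4)

Computing each x[n]:
x[0] = 0
x[1] = -2
x[2] = -2
x[3] = -1

x = [0, -2, -2, -1]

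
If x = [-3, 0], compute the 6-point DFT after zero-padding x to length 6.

Original 2-point DFT: [-3, -3]
Zero-padded 6-point DFT provides frequency interpolation.

DFT_6([x, 0, ...]) = [-3, -3, -3, -3, -3, -3]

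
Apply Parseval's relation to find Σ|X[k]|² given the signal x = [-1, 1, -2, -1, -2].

Parseval: Σ|x[n]|² = (1/N)Σ|X[k]|², so Σ|X[k]|² = N·Σ|x[n]|² = 5·11.0000

Σ|X[k]|² = N·Σ|x[n]|² = 5·11.0000 = 55.0000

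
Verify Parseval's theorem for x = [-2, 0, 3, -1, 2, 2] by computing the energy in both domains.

Time domain:
Σ|x[n]|² = |-2|² + |0|² + |3|² + |-1|² + |2|² + |2|² = 22.0000

Frequency domain:
(1/6)Σ|X[k]|² = (1/6)(|4|² + |-2.5000+0.8660i|² + |-6.5000+2.5981i|² + |2|² + |-6.5000-2.5981i|² + |-2.5000-0.8660i|²) = (1/6)·132.0000 = 22.0000

Both sides agree, confirming Parseval's theorem.

Σ|x[n]|² = (1/N)Σ|X[k]|² = 22.0000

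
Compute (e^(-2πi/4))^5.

Since ω_4^4 = 1, powers reduce modulo 4.
5 mod 4 = 1
So ω_4^5 = ω_4^1 = e^(-2πi·1/4)

ω_4^5 = ω_4^1 = -1i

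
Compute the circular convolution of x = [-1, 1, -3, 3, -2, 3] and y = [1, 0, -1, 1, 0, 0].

(x ⊛ y)[n] = Σ(m=0 to 5) x[m] · y[(n-m) mod 6]

Computing each output sample:
(x ⊛ y)[0] = 4
(x ⊛ y)[1] = -4
(x ⊛ y)[2] = 1
(x ⊛ y)[3] = 1
(x ⊛ y)[4] = 2
(x ⊛ y)[5] = -3

x ⊛ y = [4, -4, 1, 1, 2, -3]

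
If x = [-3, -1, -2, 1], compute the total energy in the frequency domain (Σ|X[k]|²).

Parseval: Σ|x[n]|² = (1/N)Σ|X[k]|², so Σ|X[k]|² = N·Σ|x[n]|² = 4·15.0000

Σ|X[k]|² = N·Σ|x[n]|² = 4·15.0000 = 60.0000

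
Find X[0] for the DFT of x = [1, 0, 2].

X[0] = Σ(n=0 to 2) x[n] · ω_3^0 = Σ x[n]
= (1) + (0) + (2)

X[0] = 3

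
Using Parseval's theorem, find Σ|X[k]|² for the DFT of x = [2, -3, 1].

Parseval: Σ|x[n]|² = (1/N)Σ|X[k]|², so Σ|X[k]|² = N·Σ|x[n]|² = 3·14.0000

Σ|X[k]|² = N·Σ|x[n]|² = 3·14.0000 = 42.0000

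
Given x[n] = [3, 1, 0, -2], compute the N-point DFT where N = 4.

X[k] = Σ(n=0 to 3) x[n] · ω_4^(nk)
where ω_4 = e^(-2πi/4)

Computing each X[k]:
X[0] = 2
X[1] = 3-3i
X[2] = 4
X[3] = 3+3i

X = [2, 3-3i, 4, 3+3i]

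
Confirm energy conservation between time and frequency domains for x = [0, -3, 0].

Time domain:
Σ|x[n]|² = |0|² + |-3|² + |0|² = 9.0000

Frequency domain:
(1/3)Σ|X[k]|² = (1/3)(|-3|² + |1.5000+2.5981i|² + |1.5000-2.5981i|²) = (1/3)·27.0000 = 9.0000

Both sides agree, confirming Parseval's theorem.

Σ|x[n]|² = (1/N)Σ|X[k]|² = 9.0000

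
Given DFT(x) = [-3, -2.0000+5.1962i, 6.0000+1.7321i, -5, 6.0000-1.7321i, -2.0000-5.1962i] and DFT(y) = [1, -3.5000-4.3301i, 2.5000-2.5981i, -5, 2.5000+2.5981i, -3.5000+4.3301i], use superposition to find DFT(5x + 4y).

By linearity: DFT(5x + 4y) = 5·DFT(x) + 4·DFT(y)
= 5·[-3, -2.0000+5.1962i, 6.0000+1.7321i, -5, 6.0000-1.7321i, -2.0000-5.1962i] + 4·[1, -3.5000-4.3301i, 2.5000-2.5981i, -5, 2.5000+2.5981i, -3.5000+4.3301i]

Computing element-wise:
Z[0] = 5·(-3) + 4·(1) = -11
Z[1] = 5·(-2.0000+5.1962i) + 4·(-3.5000-4.3301i) = -24.0000+8.6606i
Z[2] = 5·(6.0000+1.7321i) + 4·(2.5000-2.5981i) = 40.0000-1.7319i
Z[3] = 5·(-5) + 4·(-5) = -45
Z[4] = 5·(6.0000-1.7321i) + 4·(2.5000+2.5981i) = 40.0000+1.7319i
Z[5] = 5·(-2.0000-5.1962i) + 4·(-3.5000+4.3301i) = -24.0000-8.6606i

DFT(5x + 4y) = 5·X + 4·Y = [-11, -24.0000+8.6606i, 40.0000-1.7319i, -45, 40.0000+1.7319i, -24.0000-8.6606i]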